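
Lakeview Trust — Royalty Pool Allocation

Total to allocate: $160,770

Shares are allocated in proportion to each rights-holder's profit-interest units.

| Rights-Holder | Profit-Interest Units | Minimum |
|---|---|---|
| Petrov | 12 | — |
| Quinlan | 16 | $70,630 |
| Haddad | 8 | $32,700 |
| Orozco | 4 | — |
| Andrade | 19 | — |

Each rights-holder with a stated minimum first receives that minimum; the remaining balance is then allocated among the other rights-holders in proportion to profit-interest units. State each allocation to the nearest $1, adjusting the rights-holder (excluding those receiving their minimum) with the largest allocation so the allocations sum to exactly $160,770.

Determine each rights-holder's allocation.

Guaranteed amounts: Quinlan $70,630; Haddad $32,700. Remaining pool $57,440.
Remaining pool split over remaining profit-interest units 35: Petrov 19,693.71 → $19,694; Orozco 6,564.57 → $6,565; Andrade 31,181.71 → $31,182.
Rounding difference −$1 applied to Andrade → $31,181.

Petrov: $19,694 · Quinlan: $70,630 · Haddad: $32,700 · Orozco: $6,565 · Andrade: $31,181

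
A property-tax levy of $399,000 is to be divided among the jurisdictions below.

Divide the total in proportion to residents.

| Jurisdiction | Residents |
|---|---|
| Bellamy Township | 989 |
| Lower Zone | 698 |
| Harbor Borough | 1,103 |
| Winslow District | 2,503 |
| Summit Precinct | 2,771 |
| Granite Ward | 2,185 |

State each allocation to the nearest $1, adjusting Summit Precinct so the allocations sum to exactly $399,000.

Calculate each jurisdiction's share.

Bellamy Township: $38,502; Lower Zone: $27,174; Harbor Borough: $42,940; Winslow District: $97,443; Summit Precinct: $107,878; Granite Ward: $85,063

Combined residents = 10,249.
Proportional shares: Bellamy Township 989/10,249 × $399,000 = 38,502.39; Lower Zone 698/10,249 × $399,000 = 27,173.58; Harbor Borough 1,103/10,249 × $399,000 = 42,940.48; Winslow District 2,503/10,249 × $399,000 = 97,443.36; Summit Precinct 2,771/10,249 × $399,000 = 107,876.77; Granite Ward 2,185/10,249 × $399,000 = 85,063.42.
Rounded to nearest $1: Bellamy Township $38,502; Lower Zone $27,174; Harbor Borough $42,940; Winslow District $97,443; Summit Precinct $107,877; Granite Ward $85,063. Sum = $398,999.
Difference $399,000 − $398,999 = +$1 applied to Summit Precinct: Summit Precinct becomes $107,878.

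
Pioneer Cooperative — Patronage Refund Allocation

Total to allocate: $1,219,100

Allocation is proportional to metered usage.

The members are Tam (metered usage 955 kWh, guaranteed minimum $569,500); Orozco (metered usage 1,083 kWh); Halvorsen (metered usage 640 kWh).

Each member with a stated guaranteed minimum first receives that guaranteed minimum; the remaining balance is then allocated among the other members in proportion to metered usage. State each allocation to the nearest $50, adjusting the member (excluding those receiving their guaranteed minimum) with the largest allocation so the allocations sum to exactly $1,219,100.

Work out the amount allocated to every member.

Minimums first: Tam $569,500. Balance $649,600.
Balance split over remaining metered usage 1,723: Orozco 408,309.23 → $408,300; Halvorsen 241,290.77 → $241,300.

Tam: $569,500; Orozco: $408,300; Halvorsen: $241,300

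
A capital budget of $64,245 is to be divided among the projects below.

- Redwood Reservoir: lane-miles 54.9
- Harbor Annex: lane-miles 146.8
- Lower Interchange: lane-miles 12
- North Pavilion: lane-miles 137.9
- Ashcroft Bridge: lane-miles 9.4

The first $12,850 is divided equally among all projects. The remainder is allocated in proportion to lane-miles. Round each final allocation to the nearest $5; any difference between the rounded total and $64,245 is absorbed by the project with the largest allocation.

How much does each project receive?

First tranche $12,850 split equally: $2,570 each.
Remainder $51,395 by lane-miles (total 361): Redwood Reservoir 7,816.03 → $7,815; Harbor Annex 20,899.68 → $20,900; Lower Interchange 1,708.42 → $1,710; North Pavilion 19,632.61 → $19,635; Ashcroft Bridge 1,338.26 → $1,340.
Rounding difference −$5 on remainder applied to Harbor Annex.
Totals: Redwood Reservoir $2,570 + $7,815 = $10,385; Harbor Annex $2,570 + $20,895 = $23,465; Lower Interchange $2,570 + $1,710 = $4,280; North Pavilion $2,570 + $19,635 = $22,205; Ashcroft Bridge $2,570 + $1,340 = $3,910.

Redwood Reservoir: $10,385 · Harbor Annex: $23,465 · Lower Interchange: $4,280 · North Pavilion: $22,205 · Ashcroft Bridge: $3,910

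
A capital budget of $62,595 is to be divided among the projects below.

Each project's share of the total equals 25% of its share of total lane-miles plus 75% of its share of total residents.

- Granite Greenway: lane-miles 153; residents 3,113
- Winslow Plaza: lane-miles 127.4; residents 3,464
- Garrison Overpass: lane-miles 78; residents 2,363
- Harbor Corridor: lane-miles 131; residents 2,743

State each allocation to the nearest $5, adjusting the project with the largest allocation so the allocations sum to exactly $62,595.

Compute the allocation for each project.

Totals — lane-miles 489.4, residents 11,683.
Composite weights (25% lane-miles + 75% residents): Granite Greenway 0.2780; Winslow Plaza 0.2875; Garrison Overpass 0.1915; Harbor Corridor 0.2430.
Proportional shares: Granite Greenway 17,401.32; Winslow Plaza 17,993.19; Garrison Overpass 11,989.41; Harbor Corridor 15,211.08.
At nearest $5: Granite Greenway $17,400; Winslow Plaza $17,995; Garrison Overpass $11,990; Harbor Corridor $15,210. Sum = $62,595.
No rounding difference to absorb.

Granite Greenway: $17,400; Winslow Plaza: $17,995; Garrison Overpass: $11,990; Harbor Corridor: $15,210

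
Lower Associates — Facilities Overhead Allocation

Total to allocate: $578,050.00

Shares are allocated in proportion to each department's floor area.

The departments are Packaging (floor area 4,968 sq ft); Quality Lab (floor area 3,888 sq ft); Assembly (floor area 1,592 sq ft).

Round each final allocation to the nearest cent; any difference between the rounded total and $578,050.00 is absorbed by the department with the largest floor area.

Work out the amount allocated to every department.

Floor area total: 4,968 + 3,888 + 1,592 = 10,448.
Proportional shares: Packaging 274,861.4472; Quality Lab 215,108.9587; Assembly 88,079.5942.
At nearest cent: Packaging $274,861.45; Quality Lab $215,108.96; Assembly $88,079.59. Sum = $578,050.00.
No rounding difference to absorb.

Packaging: $274,861.45 | Quality Lab: $215,108.96 | Assembly: $88,079.59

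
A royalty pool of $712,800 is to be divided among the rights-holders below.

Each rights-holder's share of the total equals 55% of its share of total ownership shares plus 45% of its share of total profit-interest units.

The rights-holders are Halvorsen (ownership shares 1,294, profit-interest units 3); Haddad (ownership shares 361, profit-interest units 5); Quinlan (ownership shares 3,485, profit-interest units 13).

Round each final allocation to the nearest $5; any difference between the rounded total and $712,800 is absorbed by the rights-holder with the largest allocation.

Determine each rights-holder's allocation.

Totals — ownership shares 5,140, profit-interest units 21.
Blended shares (55% ownership shares + 45% profit-interest units): Halvorsen 0.2027; Haddad 0.1458; Quinlan 0.6515.
Unrounded shares: Halvorsen 144,519.31; Haddad 103,905.76; Quinlan 464,374.94.
At nearest $5: Halvorsen $144,520; Haddad $103,905; Quinlan $464,375. Sum = $712,800.
Rounded total matches; no reconciliation needed.

Halvorsen: $144,520 · Haddad: $103,905 · Quinlan: $464,375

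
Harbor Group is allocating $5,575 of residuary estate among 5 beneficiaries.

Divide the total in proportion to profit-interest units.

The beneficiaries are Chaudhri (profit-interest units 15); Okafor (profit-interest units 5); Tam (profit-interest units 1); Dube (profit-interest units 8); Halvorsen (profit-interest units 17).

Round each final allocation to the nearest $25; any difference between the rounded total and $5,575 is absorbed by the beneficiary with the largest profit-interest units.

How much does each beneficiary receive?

Profit-interest units total: 15 + 5 + 1 + 8 + 17 = 46.
Proportional shares: Chaudhri 1,817.93; Okafor 605.98; Tam 121.20; Dube 969.57; Halvorsen 2,060.33.
After rounding ($25): Chaudhri $1,825; Okafor $600; Tam $125; Dube $975; Halvorsen $2,050. Sum = $5,575.
Rounded total matches; no reconciliation needed.

Chaudhri: $1,825 · Okafor: $600 · Tam: $125 · Dube: $975 · Halvorsen: $2,050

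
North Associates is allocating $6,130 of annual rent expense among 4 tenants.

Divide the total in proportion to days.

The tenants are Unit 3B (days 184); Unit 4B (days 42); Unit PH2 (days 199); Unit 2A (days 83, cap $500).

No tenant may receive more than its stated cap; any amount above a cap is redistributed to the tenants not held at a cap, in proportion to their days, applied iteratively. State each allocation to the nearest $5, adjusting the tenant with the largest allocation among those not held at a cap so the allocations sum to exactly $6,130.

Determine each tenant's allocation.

Unit 3B: $2,435 | Unit 4B: $555 | Unit PH2: $2,640 | Unit 2A: $500

Sum of days: 508.
Pro-rata shares before constraints: Unit 3B 2,220.31; Unit 4B 506.81; Unit PH2 2,401.32; Unit 2A 1,001.56.
Held at cap: Unit 2A ($500); balance $5,630 reallocated over remaining days 425.
Shares after redistribution: Unit 3B 2,437.46 → $2,435; Unit 4B 556.38 → $555; Unit PH2 2,636.16 → $2,635.
Rounding difference +$5 applied to Unit PH2 → $2,640.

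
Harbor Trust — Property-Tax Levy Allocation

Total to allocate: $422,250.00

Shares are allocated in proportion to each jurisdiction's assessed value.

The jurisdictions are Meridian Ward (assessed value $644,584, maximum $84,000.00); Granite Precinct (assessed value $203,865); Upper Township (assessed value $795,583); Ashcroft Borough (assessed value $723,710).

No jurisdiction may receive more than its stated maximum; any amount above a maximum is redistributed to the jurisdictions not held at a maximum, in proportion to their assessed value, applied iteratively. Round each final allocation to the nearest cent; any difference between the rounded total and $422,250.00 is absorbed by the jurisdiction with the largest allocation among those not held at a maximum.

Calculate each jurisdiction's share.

Meridian Ward: $84,000.00; Granite Precinct: $40,018.00; Upper Township: $156,170.21; Ashcroft Borough: $142,061.79

Assessed value total: 2,367,742.
Proportional shares (ignoring caps): Meridian Ward 114,951.5420; Granite Precinct 36,356.1555; Upper Township 141,879.8677; Ashcroft Borough 129,062.4348.
Capped: Meridian Ward ($84,000.00); balance $338,250.00 reallocated over remaining assessed value 1,723,158.
Shares after redistribution: Granite Precinct 40,017.9997 → $40,018.00; Upper Township 156,170.2118 → $156,170.21; Ashcroft Borough 142,061.7886 → $142,061.79.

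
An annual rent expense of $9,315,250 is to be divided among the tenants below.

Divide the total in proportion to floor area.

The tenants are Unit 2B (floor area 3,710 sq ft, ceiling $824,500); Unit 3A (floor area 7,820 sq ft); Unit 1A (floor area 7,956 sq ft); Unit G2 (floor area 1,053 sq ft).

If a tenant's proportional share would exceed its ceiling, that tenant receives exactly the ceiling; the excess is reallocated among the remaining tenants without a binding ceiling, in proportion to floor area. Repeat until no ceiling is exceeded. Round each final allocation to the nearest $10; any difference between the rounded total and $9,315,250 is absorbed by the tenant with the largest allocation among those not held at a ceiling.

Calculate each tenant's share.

Unit 2B: $824,500 · Unit 3A: $3,945,430 · Unit 1A: $4,014,050 · Unit G2: $531,270

Combined floor area = 20,539.
Proportional shares (ignoring caps): Unit 2B 1,682,631.94; Unit 3A 3,546,679.73; Unit 1A 3,608,361.12; Unit G2 477,577.21.
Held at cap: Unit 2B ($824,500); remaining pool $8,490,750 reallocated over remaining floor area 16,829.
Redistributed shares: Unit 3A 3,945,431.40 → $3,945,430; Unit 1A 4,014,047.60 → $4,014,050; Unit G2 531,271.01 → $531,270.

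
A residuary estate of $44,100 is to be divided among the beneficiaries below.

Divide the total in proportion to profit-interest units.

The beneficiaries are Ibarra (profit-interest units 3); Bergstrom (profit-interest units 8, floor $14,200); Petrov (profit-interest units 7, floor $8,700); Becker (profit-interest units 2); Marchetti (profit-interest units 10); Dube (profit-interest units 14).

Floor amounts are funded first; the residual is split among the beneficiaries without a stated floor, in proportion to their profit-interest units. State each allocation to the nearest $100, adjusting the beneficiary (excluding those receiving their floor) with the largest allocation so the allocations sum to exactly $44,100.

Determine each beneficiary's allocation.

Minimums first: Bergstrom $14,200; Petrov $8,700. Remaining pool $21,200.
Remaining pool split over remaining profit-interest units 29: Ibarra 2,193.10 → $2,200; Becker 1,462.07 → $1,500; Marchetti 7,310.34 → $7,300; Dube 10,234.48 → $10,200.

Ibarra: $2,200; Bergstrom: $14,200; Petrov: $8,700; Becker: $1,500; Marchetti: $7,300; Dube: $10,200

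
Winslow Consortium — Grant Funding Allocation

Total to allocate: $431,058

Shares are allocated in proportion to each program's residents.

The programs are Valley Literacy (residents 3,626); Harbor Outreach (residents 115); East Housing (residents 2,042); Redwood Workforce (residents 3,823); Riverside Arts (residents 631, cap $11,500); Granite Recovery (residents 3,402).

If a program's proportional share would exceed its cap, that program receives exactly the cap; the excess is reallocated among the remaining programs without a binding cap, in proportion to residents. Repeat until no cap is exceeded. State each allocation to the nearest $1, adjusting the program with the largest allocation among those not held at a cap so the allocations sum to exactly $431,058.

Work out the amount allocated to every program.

Total residents = 13,639.
Proportional shares (ignoring caps): Valley Literacy 114,599.04; Harbor Outreach 3,634.55; East Housing 64,537.02; Redwood Workforce 120,825.19; Riverside Arts 19,942.63; Granite Recovery 107,519.56.
Cap binds for Riverside Arts ($11,500); remaining pool $419,558 reallocated over remaining residents 13,008.
Redistributed shares: Valley Literacy 116,952.44 → $116,952; Harbor Outreach 3,709.19 → $3,709; East Housing 65,862.35 → $65,862; Redwood Workforce 123,306.44 → $123,306; Granite Recovery 109,727.58 → $109,728.
Rounding difference +$1 applied to Redwood Workforce → $123,307.

Valley Literacy: $116,952 · Harbor Outreach: $3,709 · East Housing: $65,862 · Redwood Workforce: $123,307 · Riverside Arts: $11,500 · Granite Recovery: $109,728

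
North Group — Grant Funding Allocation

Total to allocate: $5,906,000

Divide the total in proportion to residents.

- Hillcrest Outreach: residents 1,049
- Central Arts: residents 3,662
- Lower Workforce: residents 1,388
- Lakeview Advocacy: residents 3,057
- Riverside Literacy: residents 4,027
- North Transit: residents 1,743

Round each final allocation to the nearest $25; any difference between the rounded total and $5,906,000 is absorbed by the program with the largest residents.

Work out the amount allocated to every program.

Combined residents = 14,926.
Unrounded shares: Hillcrest Outreach 1,049/14,926 × $5,906,000 = 415,073.96; Central Arts 3,662/14,926 × $5,906,000 = 1,448,999.87; Lower Workforce 1,388/14,926 × $5,906,000 = 549,211.31; Lakeview Advocacy 3,057/14,926 × $5,906,000 = 1,209,610.21; Riverside Literacy 4,027/14,926 × $5,906,000 = 1,593,425.03; North Transit 1,743/14,926 × $5,906,000 = 689,679.62.
At nearest $25: Hillcrest Outreach $415,075; Central Arts $1,449,000; Lower Workforce $549,200; Lakeview Advocacy $1,209,600; Riverside Literacy $1,593,425; North Transit $689,675. Sum = $5,905,975.
Difference $5,906,000 − $5,905,975 = +$25 applied to largest residents (Riverside Literacy): Riverside Literacy becomes $1,593,450.

Hillcrest Outreach: $415,075; Central Arts: $1,449,000; Lower Workforce: $549,200; Lakeview Advocacy: $1,209,600; Riverside Literacy: $1,593,450; North Transit: $689,675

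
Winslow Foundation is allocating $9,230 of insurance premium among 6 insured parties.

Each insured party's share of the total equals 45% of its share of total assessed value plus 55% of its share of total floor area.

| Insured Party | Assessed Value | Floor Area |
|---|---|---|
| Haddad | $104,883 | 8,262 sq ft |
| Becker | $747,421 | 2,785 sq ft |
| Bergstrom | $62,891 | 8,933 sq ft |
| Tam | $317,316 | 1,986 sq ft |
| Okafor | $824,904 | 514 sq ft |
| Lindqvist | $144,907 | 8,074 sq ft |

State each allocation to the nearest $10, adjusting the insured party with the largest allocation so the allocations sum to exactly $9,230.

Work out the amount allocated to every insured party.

Haddad: $1,570; Becker: $1,880; Bergstrom: $1,600; Tam: $930; Okafor: $1,640; Lindqvist: $1,610

Assessed value total 2,202,322; floor area total 30,554.
Blended shares (45% assessed value + 55% floor area): Haddad 0.1702; Becker 0.2029; Bergstrom 0.1737; Tam 0.1006; Okafor 0.1778; Lindqvist 0.1749.
Pro-rata amounts: Haddad 1,570.52; Becker 1,872.33; Bergstrom 1,602.81; Tam 928.42; Okafor 1,641.14; Lindqvist 1,614.77.
At nearest $10: Haddad $1,570; Becker $1,870; Bergstrom $1,600; Tam $930; Okafor $1,640; Lindqvist $1,610. Sum = $9,220.
Difference $9,230 − $9,220 = +$10 applied to largest allocation (Becker): Becker becomes $1,880.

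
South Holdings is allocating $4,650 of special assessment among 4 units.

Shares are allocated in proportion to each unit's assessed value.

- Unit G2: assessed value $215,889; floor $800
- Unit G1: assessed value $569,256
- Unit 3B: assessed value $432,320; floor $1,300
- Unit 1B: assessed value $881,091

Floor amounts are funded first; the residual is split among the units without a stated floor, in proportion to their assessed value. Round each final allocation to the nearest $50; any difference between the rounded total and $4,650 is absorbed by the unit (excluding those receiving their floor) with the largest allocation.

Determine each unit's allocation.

Minimums first: Unit G2 $800; Unit 3B $1,300. Residual $2,550.
Residual split over remaining assessed value 1,450,347: Unit G1 1,000.87 → $1,000; Unit 1B 1,549.13 → $1,550.

Unit G2: $800 | Unit G1: $1,000 | Unit 3B: $1,300 | Unit 1B: $1,550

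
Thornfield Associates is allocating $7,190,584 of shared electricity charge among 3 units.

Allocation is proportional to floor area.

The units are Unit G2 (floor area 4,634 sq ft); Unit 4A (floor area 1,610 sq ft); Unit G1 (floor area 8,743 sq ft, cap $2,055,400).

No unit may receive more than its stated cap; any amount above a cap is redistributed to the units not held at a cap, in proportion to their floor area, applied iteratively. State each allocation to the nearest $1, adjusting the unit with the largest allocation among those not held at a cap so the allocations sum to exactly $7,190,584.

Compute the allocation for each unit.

Combined floor area = 14,987.
Pro-rata shares before constraints: Unit G2 2,223,337.98; Unit 4A 772,458.81; Unit G1 4,194,787.21.
Capped: Unit G1 ($2,055,400); balance $5,135,184 reallocated over remaining floor area 6,244.
Remaining shares: Unit G2 3,811,089.47 → $3,811,089; Unit 4A 1,324,094.53 → $1,324,095.

Unit G2: $3,811,089 | Unit 4A: $1,324,095 | Unit G1: $2,055,400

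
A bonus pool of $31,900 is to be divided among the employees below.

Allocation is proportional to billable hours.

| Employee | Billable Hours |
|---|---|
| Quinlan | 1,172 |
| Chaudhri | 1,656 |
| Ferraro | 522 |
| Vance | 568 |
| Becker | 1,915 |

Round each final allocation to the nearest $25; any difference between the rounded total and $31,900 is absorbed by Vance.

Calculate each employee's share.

Combined billable hours = 5,833.
Proportional shares: Quinlan 1,172/5,833 × $31,900 = 6,409.53; Chaudhri 1,656/5,833 × $31,900 = 9,056.47; Ferraro 522/5,833 × $31,900 = 2,854.76; Vance 568/5,833 × $31,900 = 3,106.33; Becker 1,915/5,833 × $31,900 = 10,472.91.
Rounded to nearest $25: Quinlan $6,400; Chaudhri $9,050; Ferraro $2,850; Vance $3,100; Becker $10,475. Sum = $31,875.
Difference $31,900 − $31,875 = +$25 applied to Vance: Vance becomes $3,125.

Quinlan: $6,400 · Chaudhri: $9,050 · Ferraro: $2,850 · Vance: $3,125 · Becker: $10,475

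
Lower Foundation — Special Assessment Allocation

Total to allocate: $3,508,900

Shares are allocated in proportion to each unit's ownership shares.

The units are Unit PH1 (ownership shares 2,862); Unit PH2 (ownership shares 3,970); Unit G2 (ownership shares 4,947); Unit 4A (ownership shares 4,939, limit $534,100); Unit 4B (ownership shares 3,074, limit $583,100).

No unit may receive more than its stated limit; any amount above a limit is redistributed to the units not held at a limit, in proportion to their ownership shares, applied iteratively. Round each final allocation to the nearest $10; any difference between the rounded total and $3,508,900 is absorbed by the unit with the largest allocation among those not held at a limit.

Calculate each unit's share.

Ownership shares total: 19,792.
Unconstrained shares: Unit PH1 507,400.56; Unit PH2 703,836.55; Unit G2 877,047.71; Unit 4A 875,629.40; Unit 4B 544,985.78.
Held at cap: Unit 4A ($534,100); remaining pool $2,974,800 reallocated over remaining ownership shares 14,853.
Held at cap: Unit 4B ($583,100); remaining pool $2,391,700 reallocated over remaining ownership shares 11,779.
Remaining shares: Unit PH1 581,122.79 → $581,120; Unit PH2 806,099.75 → $806,100; Unit G2 1,004,477.45 → $1,004,480.

Unit PH1: $581,120; Unit PH2: $806,100; Unit G2: $1,004,480; Unit 4A: $534,100; Unit 4B: $583,100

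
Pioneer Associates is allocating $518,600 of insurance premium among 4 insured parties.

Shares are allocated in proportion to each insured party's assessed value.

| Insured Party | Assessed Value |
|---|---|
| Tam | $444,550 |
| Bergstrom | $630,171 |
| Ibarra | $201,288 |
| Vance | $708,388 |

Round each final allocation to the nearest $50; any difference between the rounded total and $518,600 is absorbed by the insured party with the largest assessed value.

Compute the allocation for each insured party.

Assessed value total: 444,550 + 630,171 + 201,288 + 708,388 = 1,984,397.
Pro-rata amounts: Tam 116,178.18; Bergstrom 164,688.15; Ibarra 52,604.37; Vance 185,129.29.
After rounding ($50): Tam $116,200; Bergstrom $164,700; Ibarra $52,600; Vance $185,150. Sum = $518,650.
Difference $518,600 − $518,650 = −$50 applied to largest assessed value (Vance): Vance becomes $185,100.

Tam: $116,200; Bergstrom: $164,700; Ibarra: $52,600; Vance: $185,100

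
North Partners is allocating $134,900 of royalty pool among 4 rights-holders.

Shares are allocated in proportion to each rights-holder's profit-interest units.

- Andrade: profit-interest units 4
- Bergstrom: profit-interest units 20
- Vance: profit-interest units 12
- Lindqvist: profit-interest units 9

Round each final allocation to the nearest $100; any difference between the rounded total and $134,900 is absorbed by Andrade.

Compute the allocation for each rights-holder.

Andrade: $11,900 · Bergstrom: $60,000 · Vance: $36,000 · Lindqvist: $27,000

Total profit-interest units = 45.
Raw shares: Andrade 4/45 × $134,900 = 11,991.11; Bergstrom 20/45 × $134,900 = 59,955.56; Vance 12/45 × $134,900 = 35,973.33; Lindqvist 9/45 × $134,900 = 26,980.00.
Rounded to nearest $100: Andrade $12,000; Bergstrom $60,000; Vance $36,000; Lindqvist $27,000. Sum = $135,000.
Difference $134,900 − $135,000 = −$100 applied to Andrade: Andrade becomes $11,900.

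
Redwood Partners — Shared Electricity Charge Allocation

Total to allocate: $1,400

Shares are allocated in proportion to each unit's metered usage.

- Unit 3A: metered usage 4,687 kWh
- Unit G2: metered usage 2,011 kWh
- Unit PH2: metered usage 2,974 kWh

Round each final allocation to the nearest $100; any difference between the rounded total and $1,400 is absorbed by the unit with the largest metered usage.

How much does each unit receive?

Total metered usage = 4,687 + 2,011 + 2,974 = 9,672.
Unrounded shares: Unit 3A 678.43; Unit G2 291.09; Unit PH2 430.48.
After rounding ($100): Unit 3A $700; Unit G2 $300; Unit PH2 $400. Sum = $1,400.
Rounded total matches; no reconciliation needed.

Unit 3A: $700 | Unit G2: $300 | Unit PH2: $400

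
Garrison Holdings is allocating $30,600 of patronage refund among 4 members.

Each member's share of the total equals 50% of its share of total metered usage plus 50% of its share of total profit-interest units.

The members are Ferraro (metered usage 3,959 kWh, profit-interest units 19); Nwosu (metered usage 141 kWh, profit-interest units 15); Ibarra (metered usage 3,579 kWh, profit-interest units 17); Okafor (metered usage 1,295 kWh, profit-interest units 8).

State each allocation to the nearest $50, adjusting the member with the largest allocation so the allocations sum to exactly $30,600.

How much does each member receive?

Totals — metered usage 8,974, profit-interest units 59.
Composite weights (50% metered usage + 50% profit-interest units): Ferraro 0.3816; Nwosu 0.1350; Ibarra 0.3435; Okafor 0.1399.
Pro-rata amounts: Ferraro 11,676.92; Nwosu 4,130.22; Ibarra 10,510.40; Okafor 4,282.45.
After rounding ($50): Ferraro $11,700; Nwosu $4,150; Ibarra $10,500; Okafor $4,300. Sum = $30,650.
Difference $30,600 − $30,650 = −$50 applied to largest allocation (Ferraro): Ferraro becomes $11,650.

Ferraro: $11,650 · Nwosu: $4,150 · Ibarra: $10,500 · Okafor: $4,300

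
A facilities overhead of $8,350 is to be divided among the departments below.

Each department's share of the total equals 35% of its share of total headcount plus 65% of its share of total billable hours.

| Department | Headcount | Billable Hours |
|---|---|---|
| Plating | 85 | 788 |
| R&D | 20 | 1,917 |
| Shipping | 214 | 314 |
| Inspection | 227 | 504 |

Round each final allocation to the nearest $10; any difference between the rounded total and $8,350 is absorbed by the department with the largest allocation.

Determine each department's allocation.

Headcount total 546; billable hours total 3,523.
Composite weights (35% headcount + 65% billable hours): Plating 0.1999; R&D 0.3665; Shipping 0.1951; Inspection 0.2385.
Proportional shares: Plating 1,668.95; R&D 3,060.36; Shipping 1,629.19; Inspection 1,991.49.
After rounding ($10): Plating $1,670; R&D $3,060; Shipping $1,630; Inspection $1,990. Sum = $8,350.
No rounding difference to absorb.

Plating: $1,670 · R&D: $3,060 · Shipping: $1,630 · Inspection: $1,990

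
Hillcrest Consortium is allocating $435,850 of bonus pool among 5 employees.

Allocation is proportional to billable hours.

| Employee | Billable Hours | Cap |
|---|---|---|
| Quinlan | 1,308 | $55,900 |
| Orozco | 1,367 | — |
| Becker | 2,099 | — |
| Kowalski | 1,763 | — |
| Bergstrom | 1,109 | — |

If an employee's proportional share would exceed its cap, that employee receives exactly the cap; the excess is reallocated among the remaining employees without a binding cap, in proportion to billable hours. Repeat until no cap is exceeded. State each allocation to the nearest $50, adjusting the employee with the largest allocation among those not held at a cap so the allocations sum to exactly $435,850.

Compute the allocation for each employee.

Total billable hours = 7,646.
Pro-rata shares before constraints: Quinlan 74,560.79; Orozco 77,924.01; Becker 119,650.69; Kowalski 100,497.46; Bergstrom 63,217.06.
Held at cap: Quinlan ($55,900); balance $379,950 reallocated over remaining billable hours 6,338.
Shares after redistribution: Orozco 81,948.82 → $81,950; Becker 125,830.71 → $125,850; Kowalski 105,688.21 → $105,700; Bergstrom 66,482.26 → $66,500.
Rounding difference −$50 applied to Becker → $125,800.

Quinlan: $55,900 | Orozco: $81,950 | Becker: $125,800 | Kowalski: $105,700 | Bergstrom: $66,500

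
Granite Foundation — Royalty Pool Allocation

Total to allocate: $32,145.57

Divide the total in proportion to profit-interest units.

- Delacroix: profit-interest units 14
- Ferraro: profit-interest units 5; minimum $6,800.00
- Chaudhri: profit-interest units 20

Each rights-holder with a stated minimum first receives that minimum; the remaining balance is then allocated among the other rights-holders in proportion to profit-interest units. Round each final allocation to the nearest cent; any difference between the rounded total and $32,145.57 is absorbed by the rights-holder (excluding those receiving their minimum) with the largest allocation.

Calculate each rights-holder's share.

Guaranteed amounts: Ferraro $6,800.00. Residual $25,345.57.
Residual split over remaining profit-interest units 34: Delacroix 10,436.4112 → $10,436.41; Chaudhri 14,909.1588 → $14,909.16.

Delacroix: $10,436.41; Ferraro: $6,800.00; Chaudhri: $14,909.16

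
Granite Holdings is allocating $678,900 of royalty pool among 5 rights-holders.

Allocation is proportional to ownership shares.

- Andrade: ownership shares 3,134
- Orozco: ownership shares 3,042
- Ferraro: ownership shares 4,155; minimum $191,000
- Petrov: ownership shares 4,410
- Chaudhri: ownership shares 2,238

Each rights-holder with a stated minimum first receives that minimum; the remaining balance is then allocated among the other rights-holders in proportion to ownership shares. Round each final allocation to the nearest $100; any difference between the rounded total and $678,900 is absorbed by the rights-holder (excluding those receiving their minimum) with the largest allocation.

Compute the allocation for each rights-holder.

Fund the minimums — Ferraro $191,000. Remaining pool $487,900.
Remaining pool split over remaining ownership shares 12,824: Andrade 119,235.70 → $119,200; Orozco 115,735.48 → $115,700; Petrov 167,782.21 → $167,800; Chaudhri 85,146.62 → $85,100.
Rounding difference +$100 applied to Petrov → $167,900.

Andrade: $119,200; Orozco: $115,700; Ferraro: $191,000; Petrov: $167,900; Chaudhri: $85,100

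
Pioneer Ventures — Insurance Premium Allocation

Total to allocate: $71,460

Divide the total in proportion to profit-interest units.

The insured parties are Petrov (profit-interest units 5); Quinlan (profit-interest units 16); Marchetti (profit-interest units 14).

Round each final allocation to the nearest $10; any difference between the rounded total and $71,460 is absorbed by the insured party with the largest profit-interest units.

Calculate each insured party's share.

Combined profit-interest units = 5 + 16 + 14 = 35.
Proportional shares: Petrov 10,208.57; Quinlan 32,667.43; Marchetti 28,584.00.
After rounding ($10): Petrov $10,210; Quinlan $32,670; Marchetti $28,580. Sum = $71,460.
No rounding difference to absorb.

Petrov: $10,210 · Quinlan: $32,670 · Marchetti: $28,580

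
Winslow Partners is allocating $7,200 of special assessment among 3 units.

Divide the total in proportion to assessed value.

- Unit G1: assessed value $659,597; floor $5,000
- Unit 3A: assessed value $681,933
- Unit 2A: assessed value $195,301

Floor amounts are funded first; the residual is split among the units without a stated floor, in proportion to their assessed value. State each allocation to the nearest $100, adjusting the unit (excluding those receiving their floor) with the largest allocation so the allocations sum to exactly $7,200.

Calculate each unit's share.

Minimums first: Unit G1 $5,000. Balance $2,200.
Balance split over remaining assessed value 877,234: Unit 3A 1,710.21 → $1,700; Unit 2A 489.79 → $500.

Unit G1: $5,000 · Unit 3A: $1,700 · Unit 2A: $500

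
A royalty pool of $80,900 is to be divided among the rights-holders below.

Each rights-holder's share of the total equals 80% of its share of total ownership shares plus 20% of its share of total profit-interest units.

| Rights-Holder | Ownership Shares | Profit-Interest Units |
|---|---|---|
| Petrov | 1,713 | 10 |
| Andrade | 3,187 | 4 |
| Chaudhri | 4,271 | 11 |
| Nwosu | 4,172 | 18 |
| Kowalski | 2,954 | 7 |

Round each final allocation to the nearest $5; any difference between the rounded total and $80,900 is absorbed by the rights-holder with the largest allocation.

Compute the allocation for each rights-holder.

Petrov: $10,040 · Andrade: $13,950 · Chaudhri: $20,520 · Nwosu: $22,395 · Kowalski: $13,995

Totals — ownership shares 16,297, profit-interest units 50.
Composite weights (80% ownership shares + 20% profit-interest units): Petrov 0.1241; Andrade 0.1724; Chaudhri 0.2537; Nwosu 0.2768; Kowalski 0.1730.
Raw shares: Petrov 10,038.81; Andrade 13,950.88; Chaudhri 20,520.95; Nwosu 22,392.99; Kowalski 13,996.37.
Rounded to nearest $5: Petrov $10,040; Andrade $13,950; Chaudhri $20,520; Nwosu $22,395; Kowalski $13,995. Sum = $80,900.
Rounded total matches; no reconciliation needed.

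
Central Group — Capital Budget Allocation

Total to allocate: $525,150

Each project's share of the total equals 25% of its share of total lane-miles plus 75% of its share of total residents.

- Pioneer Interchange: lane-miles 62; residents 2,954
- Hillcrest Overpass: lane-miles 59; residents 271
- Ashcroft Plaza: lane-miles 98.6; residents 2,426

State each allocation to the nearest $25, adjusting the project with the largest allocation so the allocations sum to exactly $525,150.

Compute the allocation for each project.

Lane-miles total 219.6; residents total 5,651.
Composite weights (25% lane-miles + 75% residents): Pioneer Interchange 0.4626; Hillcrest Overpass 0.1031; Ashcroft Plaza 0.4342.
Raw shares: Pioneer Interchange 242,954.02; Hillcrest Overpass 54,161.17; Ashcroft Plaza 228,034.81.
After rounding ($25): Pioneer Interchange $242,950; Hillcrest Overpass $54,150; Ashcroft Plaza $228,025. Sum = $525,125.
Difference $525,150 − $525,125 = +$25 applied to largest allocation (Pioneer Interchange): Pioneer Interchange becomes $242,975.

Pioneer Interchange: $242,975 | Hillcrest Overpass: $54,150 | Ashcroft Plaza: $228,025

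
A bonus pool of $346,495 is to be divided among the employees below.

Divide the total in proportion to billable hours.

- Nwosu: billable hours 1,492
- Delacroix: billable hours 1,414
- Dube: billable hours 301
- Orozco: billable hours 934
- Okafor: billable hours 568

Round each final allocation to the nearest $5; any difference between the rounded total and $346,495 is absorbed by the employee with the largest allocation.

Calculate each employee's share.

Combined billable hours = 4,709.
Pro-rata amounts: Nwosu 1,492/4,709 × $346,495 = 109,783.51; Delacroix 1,414/4,709 × $346,495 = 104,044.16; Dube 301/4,709 × $346,495 = 22,148.01; Orozco 934/4,709 × $346,495 = 68,725.06; Okafor 568/4,709 × $346,495 = 41,794.26.
After rounding ($5): Nwosu $109,785; Delacroix $104,045; Dube $22,150; Orozco $68,725; Okafor $41,795. Sum = $346,500.
Difference $346,495 − $346,500 = −$5 applied to largest allocation (Nwosu): Nwosu becomes $109,780.

Nwosu: $109,780 · Delacroix: $104,045 · Dube: $22,150 · Orozco: $68,725 · Okafor: $41,795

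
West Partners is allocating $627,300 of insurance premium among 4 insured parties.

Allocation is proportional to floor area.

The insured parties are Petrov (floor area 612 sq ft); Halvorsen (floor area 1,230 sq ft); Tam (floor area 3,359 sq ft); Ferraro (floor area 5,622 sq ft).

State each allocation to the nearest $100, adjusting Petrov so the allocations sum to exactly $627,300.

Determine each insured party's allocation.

Petrov: $35,400 · Halvorsen: $71,300 · Tam: $194,700 · Ferraro: $325,900

Floor area total: 10,823.
Proportional shares: Petrov 612/10,823 × $627,300 = 35,471.46; Halvorsen 1,230/10,823 × $627,300 = 71,290.68; Tam 3,359/10,823 × $627,300 = 194,687.30; Ferraro 5,622/10,823 × $627,300 = 325,850.56.
Rounded to nearest $100: Petrov $35,500; Halvorsen $71,300; Tam $194,700; Ferraro $325,900. Sum = $627,400.
Difference $627,300 − $627,400 = −$100 applied to Petrov: Petrov becomes $35,400.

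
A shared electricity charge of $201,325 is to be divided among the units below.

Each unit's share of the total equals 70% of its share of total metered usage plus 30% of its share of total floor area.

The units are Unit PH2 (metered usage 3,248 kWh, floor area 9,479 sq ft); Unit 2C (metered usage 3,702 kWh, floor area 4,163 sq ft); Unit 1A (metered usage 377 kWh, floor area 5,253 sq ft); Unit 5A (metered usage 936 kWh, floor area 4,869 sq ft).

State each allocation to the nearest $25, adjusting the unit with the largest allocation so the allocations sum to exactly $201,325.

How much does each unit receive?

Metered usage total 8,263; floor area total 23,764.
Composite weights (70% metered usage + 30% floor area): Unit PH2 0.3948; Unit 2C 0.3662; Unit 1A 0.0983; Unit 5A 0.1408.
Proportional shares: Unit PH2 79,486.83; Unit 2C 73,719.01; Unit 1A 19,780.61; Unit 5A 28,338.54.
Rounded to nearest $25: Unit PH2 $79,475; Unit 2C $73,725; Unit 1A $19,775; Unit 5A $28,350. Sum = $201,325.
Sum already equals the total — no adjustment.

Unit PH2: $79,475 · Unit 2C: $73,725 · Unit 1A: $19,775 · Unit 5A: $28,350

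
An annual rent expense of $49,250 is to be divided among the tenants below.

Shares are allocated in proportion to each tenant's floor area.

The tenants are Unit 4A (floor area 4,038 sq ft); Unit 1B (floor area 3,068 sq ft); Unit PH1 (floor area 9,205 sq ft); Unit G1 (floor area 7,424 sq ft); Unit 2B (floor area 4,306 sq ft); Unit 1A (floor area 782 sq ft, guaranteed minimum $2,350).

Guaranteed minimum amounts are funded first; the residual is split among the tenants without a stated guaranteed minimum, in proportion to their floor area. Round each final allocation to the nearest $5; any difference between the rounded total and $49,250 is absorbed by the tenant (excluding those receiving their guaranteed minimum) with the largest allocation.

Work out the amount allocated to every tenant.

Minimums first: Unit 1A $2,350. Remaining pool $46,900.
Remaining pool split over remaining floor area 28,041: Unit 4A 6,753.76 → $6,755; Unit 1B 5,131.39 → $5,130; Unit PH1 15,395.83 → $15,395; Unit G1 12,417.02 → $12,415; Unit 2B 7,202.00 → $7,200.
Rounding difference +$5 applied to Unit PH1 → $15,400.

Unit 4A: $6,755 | Unit 1B: $5,130 | Unit PH1: $15,400 | Unit G1: $12,415 | Unit 2B: $7,200 | Unit 1A: $2,350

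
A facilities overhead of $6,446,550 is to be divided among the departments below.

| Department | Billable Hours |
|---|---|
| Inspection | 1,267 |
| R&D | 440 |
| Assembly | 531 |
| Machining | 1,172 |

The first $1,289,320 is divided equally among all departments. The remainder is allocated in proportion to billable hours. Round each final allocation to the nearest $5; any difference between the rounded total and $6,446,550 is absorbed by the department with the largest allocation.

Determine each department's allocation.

Inspection: $2,238,520 · R&D: $987,780 · Assembly: $1,125,405 · Machining: $2,094,845

$1,289,320 shared equally gives $322,330 per department.
Remainder $5,157,230 by billable hours (total 3,410): Inspection 1,916,190.74 → $1,916,190; R&D 665,449.03 → $665,450; Assembly 803,075.99 → $803,075; Machining 1,772,514.24 → $1,772,515.
Totals: Inspection $322,330 + $1,916,190 = $2,238,520; R&D $322,330 + $665,450 = $987,780; Assembly $322,330 + $803,075 = $1,125,405; Machining $322,330 + $1,772,515 = $2,094,845.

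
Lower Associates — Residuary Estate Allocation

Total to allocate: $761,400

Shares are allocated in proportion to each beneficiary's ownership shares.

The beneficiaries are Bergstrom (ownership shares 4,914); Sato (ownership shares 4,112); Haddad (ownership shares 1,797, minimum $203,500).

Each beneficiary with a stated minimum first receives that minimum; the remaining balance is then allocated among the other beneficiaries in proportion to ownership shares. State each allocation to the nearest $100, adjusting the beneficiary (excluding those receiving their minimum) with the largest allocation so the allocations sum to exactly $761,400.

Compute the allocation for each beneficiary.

Guaranteed amounts: Haddad $203,500. Balance $557,900.
Balance split over remaining ownership shares 9,026: Bergstrom 303,735.94 → $303,700; Sato 254,164.06 → $254,200.

Bergstrom: $303,700 · Sato: $254,200 · Haddad: $203,500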